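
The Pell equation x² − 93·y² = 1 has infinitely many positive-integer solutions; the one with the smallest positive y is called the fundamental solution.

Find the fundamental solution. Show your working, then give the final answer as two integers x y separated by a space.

d=93: √d = [9; 1,1,1,4,6,4,1,1,1,18] (ℓ=10, even), read p_9/q_9
a_0=9:  p_0=9·1+0=9,  q_0=9·0+1=1
…
a_2=1:  p_2=1·10+9=19,  q_2=1·1+1=2
a_3=1:  p_3=1·19+10=29,  q_3=1·2+1=3
a_4=4:  p_4=4·29+19=135,  q_4=4·3+2=14
a_5=6:  p_5=6·135+29=839,  q_5=6·14+3=87
a_6=4:  p_6=4·839+135=3491,  q_6=4·87+14=362
a_7=1:  p_7=1·3491+839=4330,  q_7=1·362+87=449
a_8=1:  p_8=1·4330+3491=7821,  q_8=1·449+362=811
a_9=1:  p_9=1·7821+4330=12151,  q_9=1·811+449=1260
fundamental: x₁=12151, y₁=1260  (since 147646801 − 93·1587600 = 1)

12151 1260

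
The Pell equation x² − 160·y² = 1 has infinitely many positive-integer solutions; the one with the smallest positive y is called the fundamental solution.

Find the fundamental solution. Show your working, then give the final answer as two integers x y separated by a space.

721 57

[12; 1,1,1,5,1,1,1,24] for √160; ℓ=8 ⇒ convergent index 7
k=0  a_k=12  p_k/q_k = 12/1
…
k=4  a_k=5  p_k/q_k = 215/17
…
k=6  a_k=1  p_k/q_k = 468/37
k=7  a_k=1  p_k/q_k = 721/57
fundamental: x₁=721, y₁=57  (since 519841 − 160·3249 = 1)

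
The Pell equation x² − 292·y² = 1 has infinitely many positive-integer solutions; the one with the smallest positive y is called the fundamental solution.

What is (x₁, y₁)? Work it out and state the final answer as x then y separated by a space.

d=292: √d = [17; 11,2,1,3,8,3,1,2,11,34] (ℓ=10, even), read p_9/q_9
a_0=17:  p_0=17·1+0=17,  q_0=17·0+1=1
a_1=11:  p_1=11·17+1=188,  q_1=11·1+0=11
a_2=2:  p_2=2·188+17=393,  q_2=2·11+1=23
a_3=1:  p_3=1·393+188=581,  q_3=1·23+11=34
…
a_5=8:  p_5=8·2136+581=17669,  q_5=8·125+34=1034
…
a_7=1:  p_7=1·55143+17669=72812,  q_7=1·3227+1034=4261
a_8=2:  p_8=2·72812+55143=200767,  q_8=2·4261+3227=11749
a_9=11:  p_9=11·200767+72812=2281249,  q_9=11·11749+4261=133500
→ (2281249, 133500).  Check: 2281249²=5204097000001, 292·133500²=5204097000000, difference 1.

2281249 133500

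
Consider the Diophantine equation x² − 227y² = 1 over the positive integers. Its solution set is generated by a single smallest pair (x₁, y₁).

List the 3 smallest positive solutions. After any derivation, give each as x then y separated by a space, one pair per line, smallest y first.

226 15
102151 6780
46172026 3064545

d=227: √d = [15; 15,30] (ℓ=2, even), read p_1/q_1
a_0=15:  p_0=15·1+0=15,  q_0=15·0+1=1
a_1=15:  p_1=15·15+1=226,  q_1=15·1+0=15
(x₁, y₁) = (226, 15);  226² − 227·15² = 1 ✓
k=2:  x_2 = 226·226+227·15·15 = 102151,  y_2 = 226·15+15·226 = 6780
k=3:  x_3 = 226·102151+227·15·6780 = 46172026,  y_3 = 226·6780+15·102151 = 3064545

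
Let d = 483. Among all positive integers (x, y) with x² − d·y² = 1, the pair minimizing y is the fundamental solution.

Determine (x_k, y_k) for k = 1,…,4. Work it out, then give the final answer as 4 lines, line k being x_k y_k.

√483 = [21; 1,42, …], period ℓ=2 (even) → k=1
step 0: (21, 1)  from 21·(1,0) + (0,1)
step 1: (22, 1)  from 1·(21,1) + (1,0)
(x₁, y₁) = (22, 1);  22² − 483·1² = 1 ✓
k=2:  x_2 = 22·22+483·1·1 = 967,  y_2 = 22·1+1·22 = 44
k=3:  x_3 = 22·967+483·1·44 = 42526,  y_3 = 22·44+1·967 = 1935
k=4:  x_4 = 22·42526+483·1·1935 = 1870177,  y_4 = 22·1935+1·42526 = 85096

22 1
967 44
42526 1935
1870177 85096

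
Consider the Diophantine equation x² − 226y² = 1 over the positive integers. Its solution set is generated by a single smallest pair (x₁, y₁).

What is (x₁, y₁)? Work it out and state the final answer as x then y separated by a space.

√226 → a₀=15, period (30); ℓ=1 odd so k=1
step 0: (15, 1)  from 15·(1,0) + (0,1)
step 1: (451, 30)  from 30·(15,1) + (1,0)
fundamental: x₁=451, y₁=30  (since 203401 − 226·900 = 1)

451 30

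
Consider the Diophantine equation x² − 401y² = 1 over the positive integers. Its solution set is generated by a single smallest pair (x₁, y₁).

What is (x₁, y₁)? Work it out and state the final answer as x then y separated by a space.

801 40

[20; 40] for √401; ℓ=1 ⇒ convergent index 1
k=0  a_k=20  p_k/q_k = 20/1
k=1  a_k=40  p_k/q_k = 801/40
→ (801, 40).  Check: 801²=641601, 401·40²=641600, difference 1.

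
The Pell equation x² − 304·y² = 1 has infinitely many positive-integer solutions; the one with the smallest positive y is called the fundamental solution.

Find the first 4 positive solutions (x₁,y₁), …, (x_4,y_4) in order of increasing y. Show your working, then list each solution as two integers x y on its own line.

√304 = [17; 2,3,2,1,1,1,1,1,2,3,2,34, …], period ℓ=12 (even) → k=11
k=0  a_k=17  p_k/q_k = 17/1
…
k=3  a_k=2  p_k/q_k = 279/16
…
k=5  a_k=1  p_k/q_k = 680/39
…
k=7  a_k=1  p_k/q_k = 1761/101
…
k=10  a_k=3  p_k/q_k = 25177/1444
k=11  a_k=2  p_k/q_k = 57799/3315
fundamental: x₁=57799, y₁=3315  (since 3340724401 − 304·10989225 = 1)
n=2: (57799,3315)∘(57799,3315) = (57799·57799+304·3315·3315, 57799·3315+3315·57799) = (6681448801,383207370)
n=3: (6681448801,383207370)∘(57799,3315) = (57799·6681448801+304·3315·383207370, 57799·383207370+3315·6681448801) = (772362118440199,44298005553945)
n=4: (772362118440199,44298005553945)∘(57799,3315) = (57799·772362118440199+304·3315·44298005553945, 57799·44298005553945+3315·772362118440199) = (89283516160768675201,5120760845641726740)

57799 3315
6681448801 383207370
772362118440199 44298005553945
89283516160768675201 5120760845641726740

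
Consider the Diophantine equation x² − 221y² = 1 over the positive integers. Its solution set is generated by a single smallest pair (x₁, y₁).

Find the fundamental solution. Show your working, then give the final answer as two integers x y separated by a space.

d=221: √d = [14; 1,6,2,6,1,28] (ℓ=6, even), read p_5/q_5
step 0: (14, 1)  from 14·(1,0) + (0,1)
step 1: (15, 1)  from 1·(14,1) + (1,0)
…
step 3: (223, 15)  from 2·(104,7) + (15,1)
step 4: (1442, 97)  from 6·(223,15) + (104,7)
step 5: (1665, 112)  from 1·(1442,97) + (223,15)
fundamental: x₁=1665, y₁=112  (since 2772225 − 221·12544 = 1)

1665 112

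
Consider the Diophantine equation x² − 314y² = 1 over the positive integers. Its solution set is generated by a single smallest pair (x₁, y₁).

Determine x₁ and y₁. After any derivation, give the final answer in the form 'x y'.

392499 22150

d=314: √d = [17; 1,2,1,1,2,1,34] (ℓ=7, odd), read p_13/q_13
step 0: (17, 1)  from 17·(1,0) + (0,1)
step 1: (18, 1)  from 1·(17,1) + (1,0)
…
step 3: (71, 4)  from 1·(53,3) + (18,1)
…
step 6: (443, 25)  from 1·(319,18) + (124,7)
…
step 8: (15824, 893)  from 1·(15381,868) + (443,25)
step 9: (47029, 2654)  from 2·(15824,893) + (15381,868)
…
step 12: (282617, 15949)  from 2·(109882,6201) + (62853,3547)
step 13: (392499, 22150)  from 1·(282617,15949) + (109882,6201)
→ (392499, 22150).  Check: 392499²=154055465001, 314·22150²=154055465000, difference 1.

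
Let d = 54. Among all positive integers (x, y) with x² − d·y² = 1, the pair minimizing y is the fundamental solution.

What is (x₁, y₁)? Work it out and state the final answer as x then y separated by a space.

[7; 2,1,6,1,2,14] for √54; ℓ=6 ⇒ convergent index 5
step 0: (7, 1)  from 7·(1,0) + (0,1)
…
step 2: (22, 3)  from 1·(15,2) + (7,1)
…
step 4: (169, 23)  from 1·(147,20) + (22,3)
step 5: (485, 66)  from 2·(169,23) + (147,20)
fundamental: x₁=485, y₁=66  (since 235225 − 54·4356 = 1)

485 66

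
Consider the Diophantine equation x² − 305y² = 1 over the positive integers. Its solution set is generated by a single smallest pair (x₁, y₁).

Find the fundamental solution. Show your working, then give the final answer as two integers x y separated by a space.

489 28

√305 = [17; 2,6,2,34, …], period ℓ=4 (even) → k=3
k=0  a_k=17  p_k/q_k = 17/1
…
k=2  a_k=6  p_k/q_k = 227/13
k=3  a_k=2  p_k/q_k = 489/28
fundamental: x₁=489, y₁=28  (since 239121 − 305·784 = 1)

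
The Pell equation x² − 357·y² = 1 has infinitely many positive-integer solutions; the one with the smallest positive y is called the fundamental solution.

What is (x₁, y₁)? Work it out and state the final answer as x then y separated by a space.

3401 180

√357 → a₀=18, period (1,8,2,8,1,36); ℓ=6 even so k=5
a_0=18:  p_0=18·1+0=18,  q_0=18·0+1=1
a_1=1:  p_1=1·18+1=19,  q_1=1·1+0=1
…
a_4=8:  p_4=8·359+170=3042,  q_4=8·19+9=161
a_5=1:  p_5=1·3042+359=3401,  q_5=1·161+19=180
→ (3401, 180).  Check: 3401²=11566801, 357·180²=11566800, difference 1.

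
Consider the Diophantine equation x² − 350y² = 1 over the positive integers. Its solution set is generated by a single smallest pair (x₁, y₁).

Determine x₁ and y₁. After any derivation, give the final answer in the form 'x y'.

449 24

[18; 1,2,2,2,1,36] for √350; ℓ=6 ⇒ convergent index 5
k=0  a_k=18  p_k/q_k = 18/1
k=1  a_k=1  p_k/q_k = 19/1
k=2  a_k=2  p_k/q_k = 56/3
…
k=4  a_k=2  p_k/q_k = 318/17
k=5  a_k=1  p_k/q_k = 449/24
fundamental: x₁=449, y₁=24  (since 201601 − 350·576 = 1)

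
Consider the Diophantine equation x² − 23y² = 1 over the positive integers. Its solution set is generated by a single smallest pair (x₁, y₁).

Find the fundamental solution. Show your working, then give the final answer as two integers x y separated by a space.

24 5

[4; 1,3,1,8] for √23; ℓ=4 ⇒ convergent index 3
k=0  a_k=4  p_k/q_k = 4/1
…
k=2  a_k=3  p_k/q_k = 19/4
k=3  a_k=1  p_k/q_k = 24/5
→ (24, 5).  Check: 24²=576, 23·5²=575, difference 1.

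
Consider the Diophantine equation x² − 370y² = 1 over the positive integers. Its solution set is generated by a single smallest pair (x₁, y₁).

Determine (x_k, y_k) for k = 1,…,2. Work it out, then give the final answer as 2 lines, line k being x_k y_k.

√370 → a₀=19, period (4,4,38); ℓ=3 odd so k=5
a_0=19:  p_0=19·1+0=19,  q_0=19·0+1=1
…
a_4=4:  p_4=4·12503+327=50339,  q_4=4·650+17=2617
a_5=4:  p_5=4·50339+12503=213859,  q_5=4·2617+650=11118
→ (213859, 11118).  Check: 213859²=45735671881, 370·11118²=45735671880, difference 1.
(x_2, y_2) = (213859·213859 + 370·11118·11118, 213859·11118 + 11118·213859) = (91471343761, 4755368724)

213859 11118
91471343761 4755368724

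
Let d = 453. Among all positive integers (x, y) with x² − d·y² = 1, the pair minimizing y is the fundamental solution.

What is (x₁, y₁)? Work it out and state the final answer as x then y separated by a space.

[21; 3,1,1,10,14,10,1,1,3,42] for √453; ℓ=10 ⇒ convergent index 9
step 0: (21, 1)  from 21·(1,0) + (0,1)
step 1: (64, 3)  from 3·(21,1) + (1,0)
…
step 8: (469329, 22051)  from 1·(245764,11547) + (223565,10504)
step 9: (1653751, 77700)  from 3·(469329,22051) + (245764,11547)
fundamental: x₁=1653751, y₁=77700  (since 2734892370001 − 453·6037290000 = 1)

1653751 77700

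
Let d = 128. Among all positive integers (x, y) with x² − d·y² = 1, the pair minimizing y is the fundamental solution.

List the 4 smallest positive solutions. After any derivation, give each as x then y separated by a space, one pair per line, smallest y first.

577 51
665857 58854
768398401 67917465
886731088897 78376695756

d=128: √d = [11; 3,5,3,22] (ℓ=4, even), read p_3/q_3
a_0=11:  p_0=11·1+0=11,  q_0=11·0+1=1
a_1=3:  p_1=3·11+1=34,  q_1=3·1+0=3
a_2=5:  p_2=5·34+11=181,  q_2=5·3+1=16
a_3=3:  p_3=3·181+34=577,  q_3=3·16+3=51
fundamental: x₁=577, y₁=51  (since 332929 − 128·2601 = 1)
n=2: (577,51)∘(577,51) = (577·577+128·51·51, 577·51+51·577) = (665857,58854)
n=3: (665857,58854)∘(577,51) = (577·665857+128·51·58854, 577·58854+51·665857) = (768398401,67917465)
n=4: (768398401,67917465)∘(577,51) = (577·768398401+128·51·67917465, 577·67917465+51·768398401) = (886731088897,78376695756)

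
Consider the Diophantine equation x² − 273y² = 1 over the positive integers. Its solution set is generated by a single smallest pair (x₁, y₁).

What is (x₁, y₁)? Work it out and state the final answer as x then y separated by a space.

d=273: √d = [16; 1,1,10,1,1,32] (ℓ=6, even), read p_5/q_5
a_0=16:  p_0=16·1+0=16,  q_0=16·0+1=1
…
a_4=1:  p_4=1·347+33=380,  q_4=1·21+2=23
a_5=1:  p_5=1·380+347=727,  q_5=1·23+21=44
fundamental: x₁=727, y₁=44  (since 528529 − 273·1936 = 1)

727 44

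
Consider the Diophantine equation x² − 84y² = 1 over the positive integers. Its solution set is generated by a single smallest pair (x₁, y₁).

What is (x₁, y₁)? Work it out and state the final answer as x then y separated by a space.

d=84: √d = [9; 6,18] (ℓ=2, even), read p_1/q_1
i=0: a=9 ⇒ p=9, q=1
i=1: a=6 ⇒ p=55, q=6
→ (55, 6).  Check: 55²=3025, 84·6²=3024, difference 1.

55 6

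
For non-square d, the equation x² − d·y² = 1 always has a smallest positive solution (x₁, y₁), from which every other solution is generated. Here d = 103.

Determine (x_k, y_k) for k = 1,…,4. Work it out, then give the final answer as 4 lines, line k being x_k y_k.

[10; 6,1,2,1,1,9,1,1,2,1,6,20] for √103; ℓ=12 ⇒ convergent index 11
step 0: (10, 1)  from 10·(1,0) + (0,1)
step 1: (61, 6)  from 6·(10,1) + (1,0)
step 2: (71, 7)  from 1·(61,6) + (10,1)
step 3: (203, 20)  from 2·(71,7) + (61,6)
step 4: (274, 27)  from 1·(203,20) + (71,7)
…
step 6: (4567, 450)  from 9·(477,47) + (274,27)
…
step 8: (9611, 947)  from 1·(5044,497) + (4567,450)
step 9: (24266, 2391)  from 2·(9611,947) + (5044,497)
step 10: (33877, 3338)  from 1·(24266,2391) + (9611,947)
step 11: (227528, 22419)  from 6·(33877,3338) + (24266,2391)
fundamental: x₁=227528, y₁=22419  (since 51768990784 − 103·502611561 = 1)
(227528+22419√103)^2 = 103537981567 + 10201900464√103
(227528+22419√103)^3 = 47115579739725224 + 4642436017523565√103
(227528+22419√103)^4 = 21440227253936863550977 + 2112568364380001494176√103

227528 22419
103537981567 10201900464
47115579739725224 4642436017523565
21440227253936863550977 2112568364380001494176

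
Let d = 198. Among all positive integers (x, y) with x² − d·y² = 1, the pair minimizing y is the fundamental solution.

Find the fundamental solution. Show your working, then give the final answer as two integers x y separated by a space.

197 14

d=198: √d = [14; 14,28] (ℓ=2, even), read p_1/q_1
a_0=14:  p_0=14·1+0=14,  q_0=14·0+1=1
a_1=14:  p_1=14·14+1=197,  q_1=14·1+0=14
fundamental: x₁=197, y₁=14  (since 38809 − 198·196 = 1)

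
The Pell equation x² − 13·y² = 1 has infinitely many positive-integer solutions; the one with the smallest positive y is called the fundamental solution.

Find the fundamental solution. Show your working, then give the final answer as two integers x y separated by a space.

√13 = [3; 1,1,1,1,6, …], period ℓ=5 (odd) → k=9
i=0: a=3 ⇒ p=3, q=1
…
i=3: a=1 ⇒ p=11, q=3
i=4: a=1 ⇒ p=18, q=5
…
i=6: a=1 ⇒ p=137, q=38
i=7: a=1 ⇒ p=256, q=71
i=8: a=1 ⇒ p=393, q=109
i=9: a=1 ⇒ p=649, q=180
(x₁, y₁) = (649, 180);  649² − 13·180² = 1 ✓

649 180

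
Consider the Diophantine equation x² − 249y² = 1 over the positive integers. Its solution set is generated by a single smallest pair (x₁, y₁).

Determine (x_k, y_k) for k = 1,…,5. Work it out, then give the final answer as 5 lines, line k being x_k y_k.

8553815 542076
146335502108449 9273635639880
2503453625935556812055 158649927281879742324
42828158354663763449114371201 2714124255465295062538692240
732688286712993936041346554632551575 46432233536525587120811525646048876

[15; 1,3,1,1,5,…,3,1,30] for √249; ℓ=16 ⇒ convergent index 15
a_0=15:  p_0=15·1+0=15,  q_0=15·0+1=1
…
a_2=3:  p_2=3·16+15=63,  q_2=3·1+1=4
…
a_6=1:  p_6=1·789+142=931,  q_6=1·50+9=59
a_7=3:  p_7=3·931+789=3582,  q_7=3·59+50=227
…
a_9=3:  p_9=3·36751+3582=113835,  q_9=3·2329+227=7214
a_10=1:  p_10=1·113835+36751=150586,  q_10=1·7214+2329=9543
…
a_12=1:  p_12=1·866765+150586=1017351,  q_12=1·54929+9543=64472
…
a_14=3:  p_14=3·1884116+1017351=6669699,  q_14=3·119401+64472=422675
a_15=1:  p_15=1·6669699+1884116=8553815,  q_15=1·422675+119401=542076
(x₁, y₁) = (8553815, 542076);  8553815² − 249·542076² = 1 ✓
(x_2, y_2) = (8553815·8553815 + 249·542076·542076, 8553815·542076 + 542076·8553815) = (146335502108449, 9273635639880)
(x_3, y_3) = (8553815·146335502108449 + 249·542076·9273635639880, 8553815·9273635639880 + 542076·146335502108449) = (2503453625935556812055, 158649927281879742324)
(x_4, y_4) = (8553815·2503453625935556812055 + 249·542076·158649927281879742324, 8553815·158649927281879742324 + 542076·2503453625935556812055) = (42828158354663763449114371201, 2714124255465295062538692240)
(x_5, y_5) = (8553815·42828158354663763449114371201 + 249·542076·2714124255465295062538692240, 8553815·2714124255465295062538692240 + 542076·42828158354663763449114371201) = (732688286712993936041346554632551575, 46432233536525587120811525646048876)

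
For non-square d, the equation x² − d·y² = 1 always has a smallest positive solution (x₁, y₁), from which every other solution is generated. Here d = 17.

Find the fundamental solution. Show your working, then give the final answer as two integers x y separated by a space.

d=17: √d = [4; 8] (ℓ=1, odd), read p_1/q_1
i=0: a=4 ⇒ p=4, q=1
i=1: a=8 ⇒ p=33, q=8
→ (33, 8).  Check: 33²=1089, 17·8²=1088, difference 1.

33 8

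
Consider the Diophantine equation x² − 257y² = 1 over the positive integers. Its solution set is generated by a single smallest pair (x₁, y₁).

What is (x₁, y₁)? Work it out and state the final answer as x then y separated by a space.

[16; 32] for √257; ℓ=1 ⇒ convergent index 1
k=0  a_k=16  p_k/q_k = 16/1
k=1  a_k=32  p_k/q_k = 513/32
(x₁, y₁) = (513, 32);  513² − 257·32² = 1 ✓

513 32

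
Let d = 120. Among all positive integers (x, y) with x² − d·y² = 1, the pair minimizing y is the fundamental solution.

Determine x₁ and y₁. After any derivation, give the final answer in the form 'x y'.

d=120: √d = [10; 1,20] (ℓ=2, even), read p_1/q_1
k=0  a_k=10  p_k/q_k = 10/1
k=1  a_k=1  p_k/q_k = 11/1
fundamental: x₁=11, y₁=1  (since 121 − 120·1 = 1)

11 1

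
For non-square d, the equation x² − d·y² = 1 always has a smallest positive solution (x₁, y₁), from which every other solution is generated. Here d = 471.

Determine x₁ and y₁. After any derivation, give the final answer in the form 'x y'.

7838695 361188

√471 → a₀=21, period (1,2,2,1,3,…,2,1,42); ℓ=14 even so k=13
i=0: a=21 ⇒ p=21, q=1
i=1: a=1 ⇒ p=22, q=1
i=2: a=2 ⇒ p=65, q=3
…
i=7: a=14 ⇒ p=48809, q=2249
i=8: a=4 ⇒ p=198665, q=9154
i=9: a=3 ⇒ p=644804, q=29711
…
i=11: a=2 ⇒ p=2331742, q=107441
i=12: a=2 ⇒ p=5506953, q=253747
i=13: a=1 ⇒ p=7838695, q=361188
(x₁, y₁) = (7838695, 361188);  7838695² − 471·361188² = 1 ✓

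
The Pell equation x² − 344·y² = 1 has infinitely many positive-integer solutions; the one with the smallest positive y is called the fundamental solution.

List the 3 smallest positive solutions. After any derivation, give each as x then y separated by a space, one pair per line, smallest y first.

d=344: √d = [18; 1,1,4,1,3,1,4,1,1,36] (ℓ=10, even), read p_9/q_9
i=0: a=18 ⇒ p=18, q=1
i=1: a=1 ⇒ p=19, q=1
…
i=7: a=4 ⇒ p=4711, q=254
i=8: a=1 ⇒ p=5694, q=307
i=9: a=1 ⇒ p=10405, q=561
→ (10405, 561).  Check: 10405²=108264025, 344·561²=108264024, difference 1.
(x_2, y_2) = (10405·10405 + 344·561·561, 10405·561 + 561·10405) = (216528049, 11674410)
(x_3, y_3) = (10405·216528049 + 344·561·11674410, 10405·11674410 + 561·216528049) = (4505948689285, 242944471539)

10405 561
216528049 11674410
4505948689285 242944471539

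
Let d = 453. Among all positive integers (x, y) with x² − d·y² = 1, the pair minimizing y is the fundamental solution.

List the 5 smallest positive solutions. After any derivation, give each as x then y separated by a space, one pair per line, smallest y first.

1653751 77700
5469784740001 256992905400
18091323967121133751 850004548596233100
59837090203895614338960001 2811391744490881177810800
197911295523547060893371760093751 9298683817686228472822980388500

√453 → a₀=21, period (3,1,1,10,14,10,1,1,3,42); ℓ=10 even so k=9
k=0  a_k=21  p_k/q_k = 21/1
…
k=2  a_k=1  p_k/q_k = 85/4
k=3  a_k=1  p_k/q_k = 149/7
…
k=5  a_k=14  p_k/q_k = 22199/1043
…
k=7  a_k=1  p_k/q_k = 245764/11547
k=8  a_k=1  p_k/q_k = 469329/22051
k=9  a_k=3  p_k/q_k = 1653751/77700
fundamental: x₁=1653751, y₁=77700  (since 2734892370001 − 453·6037290000 = 1)
(1653751+77700√453)^2 = 5469784740001 + 256992905400√453
(1653751+77700√453)^3 = 18091323967121133751 + 850004548596233100√453
(1653751+77700√453)^4 = 59837090203895614338960001 + 2811391744490881177810800√453
(1653751+77700√453)^5 = 197911295523547060893371760093751 + 9298683817686228472822980388500√453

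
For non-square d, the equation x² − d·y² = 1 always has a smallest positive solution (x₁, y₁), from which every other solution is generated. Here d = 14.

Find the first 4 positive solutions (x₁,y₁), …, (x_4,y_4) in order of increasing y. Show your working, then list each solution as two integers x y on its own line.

√14 = [3; 1,2,1,6, …], period ℓ=4 (even) → k=3
a_0=3:  p_0=3·1+0=3,  q_0=3·0+1=1
…
a_2=2:  p_2=2·4+3=11,  q_2=2·1+1=3
a_3=1:  p_3=1·11+4=15,  q_3=1·3+1=4
(x₁, y₁) = (15, 4);  15² − 14·4² = 1 ✓
k=2:  x_2 = 15·15+14·4·4 = 449,  y_2 = 15·4+4·15 = 120
k=3:  x_3 = 15·449+14·4·120 = 13455,  y_3 = 15·120+4·449 = 3596
k=4:  x_4 = 15·13455+14·4·3596 = 403201,  y_4 = 15·3596+4·13455 = 107760

15 4
449 120
13455 3596
403201 107760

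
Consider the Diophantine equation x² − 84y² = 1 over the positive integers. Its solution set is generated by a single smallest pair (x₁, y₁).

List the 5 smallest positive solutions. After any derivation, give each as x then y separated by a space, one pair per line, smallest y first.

55 6
6049 660
665335 72594
73180801 7984680
8049222775 878242206

√84 = [9; 6,18, …], period ℓ=2 (even) → k=1
step 0: (9, 1)  from 9·(1,0) + (0,1)
step 1: (55, 6)  from 6·(9,1) + (1,0)
(x₁, y₁) = (55, 6);  55² − 84·6² = 1 ✓
k=2:  x_2 = 55·55+84·6·6 = 6049,  y_2 = 55·6+6·55 = 660
k=3:  x_3 = 55·6049+84·6·660 = 665335,  y_3 = 55·660+6·6049 = 72594
k=4:  x_4 = 55·665335+84·6·72594 = 73180801,  y_4 = 55·72594+6·665335 = 7984680
k=5:  x_5 = 55·73180801+84·6·7984680 = 8049222775,  y_5 = 55·7984680+6·73180801 = 878242206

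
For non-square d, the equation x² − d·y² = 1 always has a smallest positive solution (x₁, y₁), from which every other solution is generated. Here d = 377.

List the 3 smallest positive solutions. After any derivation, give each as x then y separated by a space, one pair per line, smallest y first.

√377 = [19; 2,2,2,38, …], period ℓ=4 (even) → k=3
step 0: (19, 1)  from 19·(1,0) + (0,1)
…
step 2: (97, 5)  from 2·(39,2) + (19,1)
step 3: (233, 12)  from 2·(97,5) + (39,2)
(x₁, y₁) = (233, 12);  233² − 377·12² = 1 ✓
k=2:  x_2 = 233·233+377·12·12 = 108577,  y_2 = 233·12+12·233 = 5592
k=3:  x_3 = 233·108577+377·12·5592 = 50596649,  y_3 = 233·5592+12·108577 = 2605860

233 12
108577 5592
50596649 2605860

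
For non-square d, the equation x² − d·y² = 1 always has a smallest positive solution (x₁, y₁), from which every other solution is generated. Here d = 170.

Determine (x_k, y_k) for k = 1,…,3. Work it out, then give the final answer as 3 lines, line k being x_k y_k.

√170 = [13; 26, …], period ℓ=1 (odd) → k=1
k=0  a_k=13  p_k/q_k = 13/1
k=1  a_k=26  p_k/q_k = 339/26
(x₁, y₁) = (339, 26);  339² − 170·26² = 1 ✓
(x_2, y_2) = (339·339 + 170·26·26, 339·26 + 26·339) = (229841, 17628)
(x_3, y_3) = (339·229841 + 170·26·17628, 339·17628 + 26·229841) = (155831859, 11951758)

339 26
229841 17628
155831859 11951758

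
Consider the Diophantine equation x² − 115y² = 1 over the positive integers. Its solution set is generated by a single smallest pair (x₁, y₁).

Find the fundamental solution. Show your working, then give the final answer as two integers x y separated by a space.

1126 105

[10; 1,2,1,1,1,1,1,2,1,20] for √115; ℓ=10 ⇒ convergent index 9
step 0: (10, 1)  from 10·(1,0) + (0,1)
step 1: (11, 1)  from 1·(10,1) + (1,0)
step 2: (32, 3)  from 2·(11,1) + (10,1)
step 3: (43, 4)  from 1·(32,3) + (11,1)
step 4: (75, 7)  from 1·(43,4) + (32,3)
step 5: (118, 11)  from 1·(75,7) + (43,4)
step 6: (193, 18)  from 1·(118,11) + (75,7)
step 7: (311, 29)  from 1·(193,18) + (118,11)
step 8: (815, 76)  from 2·(311,29) + (193,18)
step 9: (1126, 105)  from 1·(815,76) + (311,29)
fundamental: x₁=1126, y₁=105  (since 1267876 − 115·11025 = 1)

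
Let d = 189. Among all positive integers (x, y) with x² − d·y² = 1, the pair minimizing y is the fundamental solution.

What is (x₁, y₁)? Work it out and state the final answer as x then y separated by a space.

55 4

√189 = [13; 1,2,1,26, …], period ℓ=4 (even) → k=3
a_0=13:  p_0=13·1+0=13,  q_0=13·0+1=1
a_1=1:  p_1=1·13+1=14,  q_1=1·1+0=1
a_2=2:  p_2=2·14+13=41,  q_2=2·1+1=3
a_3=1:  p_3=1·41+14=55,  q_3=1·3+1=4
(x₁, y₁) = (55, 4);  55² − 189·4² = 1 ✓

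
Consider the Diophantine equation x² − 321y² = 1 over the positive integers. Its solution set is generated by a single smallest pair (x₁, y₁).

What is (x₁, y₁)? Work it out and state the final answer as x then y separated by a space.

d=321: √d = [17; 1,10,1,34] (ℓ=4, even), read p_3/q_3
k=0  a_k=17  p_k/q_k = 17/1
k=1  a_k=1  p_k/q_k = 18/1
k=2  a_k=10  p_k/q_k = 197/11
k=3  a_k=1  p_k/q_k = 215/12
fundamental: x₁=215, y₁=12  (since 46225 − 321·144 = 1)

215 12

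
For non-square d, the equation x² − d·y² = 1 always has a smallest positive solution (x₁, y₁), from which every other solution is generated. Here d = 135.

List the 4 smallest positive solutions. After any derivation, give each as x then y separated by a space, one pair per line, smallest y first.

[11; 1,1,1,1,1,1,1,22] for √135; ℓ=8 ⇒ convergent index 7
i=0: a=11 ⇒ p=11, q=1
i=1: a=1 ⇒ p=12, q=1
…
i=3: a=1 ⇒ p=35, q=3
i=4: a=1 ⇒ p=58, q=5
…
i=6: a=1 ⇒ p=151, q=13
i=7: a=1 ⇒ p=244, q=21
(x₁, y₁) = (244, 21);  244² − 135·21² = 1 ✓
(244+21√135)^2 = 119071 + 10248√135
(244+21√135)^3 = 58106404 + 5001003√135
(244+21√135)^4 = 28355806081 + 2440479216√135

244 21
119071 10248
58106404 5001003
28355806081 2440479216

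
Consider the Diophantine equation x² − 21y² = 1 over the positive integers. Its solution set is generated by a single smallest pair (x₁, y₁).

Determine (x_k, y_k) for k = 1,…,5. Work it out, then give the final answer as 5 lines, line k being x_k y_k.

√21 = [4; 1,1,2,1,1,8, …], period ℓ=6 (even) → k=5
a_0=4:  p_0=4·1+0=4,  q_0=4·0+1=1
a_1=1:  p_1=1·4+1=5,  q_1=1·1+0=1
a_2=1:  p_2=1·5+4=9,  q_2=1·1+1=2
…
a_4=1:  p_4=1·23+9=32,  q_4=1·5+2=7
a_5=1:  p_5=1·32+23=55,  q_5=1·7+5=12
→ (55, 12).  Check: 55²=3025, 21·12²=3024, difference 1.
(55+12√21)^2 = 6049 + 1320√21
(55+12√21)^3 = 665335 + 145188√21
(55+12√21)^4 = 73180801 + 15969360√21
(55+12√21)^5 = 8049222775 + 1756484412√21

55 12
6049 1320
665335 145188
73180801 15969360
8049222775 1756484412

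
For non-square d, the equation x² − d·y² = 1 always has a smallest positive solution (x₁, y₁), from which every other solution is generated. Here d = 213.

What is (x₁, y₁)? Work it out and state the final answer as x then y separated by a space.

d=213: √d = [14; 1,1,2,6,1,8,1,6,2,1,1,28] (ℓ=12, even), read p_11/q_11
k=0  a_k=14  p_k/q_k = 14/1
…
k=2  a_k=1  p_k/q_k = 29/2
…
k=4  a_k=6  p_k/q_k = 467/32
k=5  a_k=1  p_k/q_k = 540/37
k=6  a_k=8  p_k/q_k = 4787/328
k=7  a_k=1  p_k/q_k = 5327/365
k=8  a_k=6  p_k/q_k = 36749/2518
k=9  a_k=2  p_k/q_k = 78825/5401
k=10  a_k=1  p_k/q_k = 115574/7919
k=11  a_k=1  p_k/q_k = 194399/13320
→ (194399, 13320).  Check: 194399²=37790971201, 213·13320²=37790971200, difference 1.

194399 13320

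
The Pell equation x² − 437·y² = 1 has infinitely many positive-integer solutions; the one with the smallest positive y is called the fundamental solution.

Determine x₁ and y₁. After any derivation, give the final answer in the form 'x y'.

4599 220

[20; 1,9,2,9,1,40] for √437; ℓ=6 ⇒ convergent index 5
i=0: a=20 ⇒ p=20, q=1
i=1: a=1 ⇒ p=21, q=1
i=2: a=9 ⇒ p=209, q=10
i=3: a=2 ⇒ p=439, q=21
i=4: a=9 ⇒ p=4160, q=199
i=5: a=1 ⇒ p=4599, q=220
(x₁, y₁) = (4599, 220);  4599² − 437·220² = 1 ✓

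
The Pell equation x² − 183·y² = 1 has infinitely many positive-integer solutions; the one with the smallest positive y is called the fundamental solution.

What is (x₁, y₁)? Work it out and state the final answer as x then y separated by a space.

487 36

d=183: √d = [13; 1,1,8,1,1,26] (ℓ=6, even), read p_5/q_5
a_0=13:  p_0=13·1+0=13,  q_0=13·0+1=1
a_1=1:  p_1=1·13+1=14,  q_1=1·1+0=1
a_2=1:  p_2=1·14+13=27,  q_2=1·1+1=2
…
a_4=1:  p_4=1·230+27=257,  q_4=1·17+2=19
a_5=1:  p_5=1·257+230=487,  q_5=1·19+17=36
→ (487, 36).  Check: 487²=237169, 183·36²=237168, difference 1.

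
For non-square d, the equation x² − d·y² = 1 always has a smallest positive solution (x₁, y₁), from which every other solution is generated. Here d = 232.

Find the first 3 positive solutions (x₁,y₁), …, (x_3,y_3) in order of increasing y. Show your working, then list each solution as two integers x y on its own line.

√232 = [15; 4,3,7,3,4,30, …], period ℓ=6 (even) → k=5
a_0=15:  p_0=15·1+0=15,  q_0=15·0+1=1
…
a_3=7:  p_3=7·198+61=1447,  q_3=7·13+4=95
a_4=3:  p_4=3·1447+198=4539,  q_4=3·95+13=298
a_5=4:  p_5=4·4539+1447=19603,  q_5=4·298+95=1287
(x₁, y₁) = (19603, 1287);  19603² − 232·1287² = 1 ✓
n=2: (19603,1287)∘(19603,1287) = (19603·19603+232·1287·1287, 19603·1287+1287·19603) = (768555217,50458122)
n=3: (768555217,50458122)∘(19603,1287) = (19603·768555217+232·1287·50458122, 19603·50458122+1287·768555217) = (30131975818099,1978261129845)

19603 1287
768555217 50458122
30131975818099 1978261129845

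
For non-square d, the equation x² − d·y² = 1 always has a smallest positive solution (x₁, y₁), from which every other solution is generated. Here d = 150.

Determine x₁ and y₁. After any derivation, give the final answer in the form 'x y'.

49 4

√150 → a₀=12, period (4,24); ℓ=2 even so k=1
i=0: a=12 ⇒ p=12, q=1
i=1: a=4 ⇒ p=49, q=4
(x₁, y₁) = (49, 4);  49² − 150·4² = 1 ✓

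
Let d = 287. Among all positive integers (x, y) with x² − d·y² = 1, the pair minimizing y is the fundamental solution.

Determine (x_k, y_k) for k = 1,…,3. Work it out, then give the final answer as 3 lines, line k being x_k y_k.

288 17
165887 9792
95550624 5640175

[16; 1,15,1,32] for √287; ℓ=4 ⇒ convergent index 3
a_0=16:  p_0=16·1+0=16,  q_0=16·0+1=1
a_1=1:  p_1=1·16+1=17,  q_1=1·1+0=1
a_2=15:  p_2=15·17+16=271,  q_2=15·1+1=16
a_3=1:  p_3=1·271+17=288,  q_3=1·16+1=17
→ (288, 17).  Check: 288²=82944, 287·17²=82943, difference 1.
n=2: (288,17)∘(288,17) = (288·288+287·17·17, 288·17+17·288) = (165887,9792)
n=3: (165887,9792)∘(288,17) = (288·165887+287·17·9792, 288·9792+17·165887) = (95550624,5640175)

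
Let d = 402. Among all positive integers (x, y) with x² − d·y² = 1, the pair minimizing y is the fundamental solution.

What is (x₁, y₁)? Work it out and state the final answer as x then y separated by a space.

[20; 20,40] for √402; ℓ=2 ⇒ convergent index 1
i=0: a=20 ⇒ p=20, q=1
i=1: a=20 ⇒ p=401, q=20
fundamental: x₁=401, y₁=20  (since 160801 − 402·400 = 1)

401 20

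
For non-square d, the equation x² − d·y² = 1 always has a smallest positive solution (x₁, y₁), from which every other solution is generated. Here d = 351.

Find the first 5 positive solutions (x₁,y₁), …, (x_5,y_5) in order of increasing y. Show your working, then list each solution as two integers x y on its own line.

√351 = [18; 1,2,1,3,2,2,2,3,1,2,1,36, …], period ℓ=12 (even) → k=11
i=0: a=18 ⇒ p=18, q=1
i=1: a=1 ⇒ p=19, q=1
…
i=4: a=3 ⇒ p=281, q=15
i=5: a=2 ⇒ p=637, q=34
i=6: a=2 ⇒ p=1555, q=83
…
i=8: a=3 ⇒ p=12796, q=683
…
i=10: a=2 ⇒ p=45882, q=2449
i=11: a=1 ⇒ p=62425, q=3332
fundamental: x₁=62425, y₁=3332  (since 3896880625 − 351·11102224 = 1)
(62425+3332√351)^2 = 7793761249 + 416000200√351
(62425+3332√351)^3 = 973051091875225 + 51937624966668√351
(62425+3332√351)^4 = 121485428812828080001 + 6484412476672499600√351
(62425+3332√351)^5 = 15167455786308534696249625 + 809578897660623950093332√351

62425 3332
7793761249 416000200
973051091875225 51937624966668
121485428812828080001 6484412476672499600
15167455786308534696249625 809578897660623950093332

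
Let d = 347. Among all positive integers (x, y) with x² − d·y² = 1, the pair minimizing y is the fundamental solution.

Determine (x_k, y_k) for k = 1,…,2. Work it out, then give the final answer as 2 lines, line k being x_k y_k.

[18; 1,1,1,2,4,…,1,1,36] for √347; ℓ=14 ⇒ convergent index 13
k=0  a_k=18  p_k/q_k = 18/1
…
k=4  a_k=2  p_k/q_k = 149/8
…
k=6  a_k=1  p_k/q_k = 801/43
…
k=9  a_k=4  p_k/q_k = 74549/4002
…
k=11  a_k=1  p_k/q_k = 238717/12815
k=12  a_k=1  p_k/q_k = 402885/21628
k=13  a_k=1  p_k/q_k = 641602/34443
→ (641602, 34443).  Check: 641602²=411653126404, 347·34443²=411653126403, difference 1.
k=2:  x_2 = 641602·641602+347·34443·34443 = 823306252807,  y_2 = 641602·34443+34443·641602 = 44197395372

641602 34443
823306252807 44197395372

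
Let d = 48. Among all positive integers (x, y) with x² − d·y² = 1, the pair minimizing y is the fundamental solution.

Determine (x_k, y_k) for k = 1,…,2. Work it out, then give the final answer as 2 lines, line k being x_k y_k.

7 1
97 14

√48 → a₀=6, period (1,12); ℓ=2 even so k=1
i=0: a=6 ⇒ p=6, q=1
i=1: a=1 ⇒ p=7, q=1
fundamental: x₁=7, y₁=1  (since 49 − 48·1 = 1)
(x_2, y_2) = (7·7 + 48·1·1, 7·1 + 1·7) = (97, 14)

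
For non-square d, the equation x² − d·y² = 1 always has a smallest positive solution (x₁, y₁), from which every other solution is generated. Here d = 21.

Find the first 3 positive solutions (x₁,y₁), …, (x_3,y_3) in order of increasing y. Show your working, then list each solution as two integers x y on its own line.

55 12
6049 1320
665335 145188

√21 → a₀=4, period (1,1,2,1,1,8); ℓ=6 even so k=5
a_0=4:  p_0=4·1+0=4,  q_0=4·0+1=1
…
a_2=1:  p_2=1·5+4=9,  q_2=1·1+1=2
…
a_4=1:  p_4=1·23+9=32,  q_4=1·5+2=7
a_5=1:  p_5=1·32+23=55,  q_5=1·7+5=12
→ (55, 12).  Check: 55²=3025, 21·12²=3024, difference 1.
k=2:  x_2 = 55·55+21·12·12 = 6049,  y_2 = 55·12+12·55 = 1320
k=3:  x_3 = 55·6049+21·12·1320 = 665335,  y_3 = 55·1320+12·6049 = 145188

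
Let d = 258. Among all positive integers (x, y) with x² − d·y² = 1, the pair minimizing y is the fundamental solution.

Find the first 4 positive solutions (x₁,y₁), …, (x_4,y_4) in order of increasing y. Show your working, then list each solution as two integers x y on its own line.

[16; 16,32] for √258; ℓ=2 ⇒ convergent index 1
i=0: a=16 ⇒ p=16, q=1
i=1: a=16 ⇒ p=257, q=16
fundamental: x₁=257, y₁=16  (since 66049 − 258·256 = 1)
(257+16√258)^2 = 132097 + 8224√258
(257+16√258)^3 = 67897601 + 4227120√258
(257+16√258)^4 = 34899234817 + 2172731456√258

257 16
132097 8224
67897601 4227120
34899234817 2172731456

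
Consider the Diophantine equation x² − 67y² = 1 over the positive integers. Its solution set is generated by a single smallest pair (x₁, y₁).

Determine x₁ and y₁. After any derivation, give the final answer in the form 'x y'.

48842 5967

√67 = [8; 5,2,1,1,7,1,1,2,5,16, …], period ℓ=10 (even) → k=9
i=0: a=8 ⇒ p=8, q=1
…
i=3: a=1 ⇒ p=131, q=16
…
i=8: a=2 ⇒ p=9053, q=1106
i=9: a=5 ⇒ p=48842, q=5967
(x₁, y₁) = (48842, 5967);  48842² − 67·5967² = 1 ✓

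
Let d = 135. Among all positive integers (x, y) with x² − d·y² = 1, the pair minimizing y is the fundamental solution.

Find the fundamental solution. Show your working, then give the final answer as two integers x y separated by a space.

√135 = [11; 1,1,1,1,1,1,1,22, …], period ℓ=8 (even) → k=7
a_0=11:  p_0=11·1+0=11,  q_0=11·0+1=1
a_1=1:  p_1=1·11+1=12,  q_1=1·1+0=1
a_2=1:  p_2=1·12+11=23,  q_2=1·1+1=2
…
a_4=1:  p_4=1·35+23=58,  q_4=1·3+2=5
…
a_6=1:  p_6=1·93+58=151,  q_6=1·8+5=13
a_7=1:  p_7=1·151+93=244,  q_7=1·13+8=21
→ (244, 21).  Check: 244²=59536, 135·21²=59535, difference 1.

244 21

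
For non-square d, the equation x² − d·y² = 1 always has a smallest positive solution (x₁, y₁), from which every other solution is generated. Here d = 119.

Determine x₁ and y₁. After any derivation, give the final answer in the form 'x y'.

120 11

√119 → a₀=10, period (1,9,1,20); ℓ=4 even so k=3
step 0: (10, 1)  from 10·(1,0) + (0,1)
step 1: (11, 1)  from 1·(10,1) + (1,0)
step 2: (109, 10)  from 9·(11,1) + (10,1)
step 3: (120, 11)  from 1·(109,10) + (11,1)
(x₁, y₁) = (120, 11);  120² − 119·11² = 1 ✓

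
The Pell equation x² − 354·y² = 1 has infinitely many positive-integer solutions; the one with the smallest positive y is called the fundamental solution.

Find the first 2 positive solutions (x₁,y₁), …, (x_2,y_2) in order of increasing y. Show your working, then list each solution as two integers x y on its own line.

258065 13716
133195088449 7079239080

[18; 1,4,2,2,18,2,2,4,1,36] for √354; ℓ=10 ⇒ convergent index 9
a_0=18:  p_0=18·1+0=18,  q_0=18·0+1=1
a_1=1:  p_1=1·18+1=19,  q_1=1·1+0=1
a_2=4:  p_2=4·19+18=94,  q_2=4·1+1=5
a_3=2:  p_3=2·94+19=207,  q_3=2·5+1=11
a_4=2:  p_4=2·207+94=508,  q_4=2·11+5=27
a_5=18:  p_5=18·508+207=9351,  q_5=18·27+11=497
a_6=2:  p_6=2·9351+508=19210,  q_6=2·497+27=1021
a_7=2:  p_7=2·19210+9351=47771,  q_7=2·1021+497=2539
a_8=4:  p_8=4·47771+19210=210294,  q_8=4·2539+1021=11177
a_9=1:  p_9=1·210294+47771=258065,  q_9=1·11177+2539=13716
fundamental: x₁=258065, y₁=13716  (since 66597544225 − 354·188128656 = 1)
k=2:  x_2 = 258065·258065+354·13716·13716 = 133195088449,  y_2 = 258065·13716+13716·258065 = 7079239080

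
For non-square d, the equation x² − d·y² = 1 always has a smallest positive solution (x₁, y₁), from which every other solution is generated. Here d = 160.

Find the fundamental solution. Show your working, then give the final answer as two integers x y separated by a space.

721 57

√160 → a₀=12, period (1,1,1,5,1,1,1,24); ℓ=8 even so k=7
step 0: (12, 1)  from 12·(1,0) + (0,1)
…
step 2: (25, 2)  from 1·(13,1) + (12,1)
step 3: (38, 3)  from 1·(25,2) + (13,1)
…
step 5: (253, 20)  from 1·(215,17) + (38,3)
step 6: (468, 37)  from 1·(253,20) + (215,17)
step 7: (721, 57)  from 1·(468,37) + (253,20)
(x₁, y₁) = (721, 57);  721² − 160·57² = 1 ✓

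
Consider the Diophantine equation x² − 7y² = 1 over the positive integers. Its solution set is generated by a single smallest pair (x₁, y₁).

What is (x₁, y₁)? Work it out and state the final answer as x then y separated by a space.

√7 = [2; 1,1,1,4, …], period ℓ=4 (even) → k=3
i=0: a=2 ⇒ p=2, q=1
i=1: a=1 ⇒ p=3, q=1
i=2: a=1 ⇒ p=5, q=2
i=3: a=1 ⇒ p=8, q=3
→ (8, 3).  Check: 8²=64, 7·3²=63, difference 1.

8 3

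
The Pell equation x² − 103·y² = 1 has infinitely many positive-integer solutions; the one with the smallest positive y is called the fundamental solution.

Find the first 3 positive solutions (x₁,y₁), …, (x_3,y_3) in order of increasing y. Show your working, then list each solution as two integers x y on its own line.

227528 22419
103537981567 10201900464
47115579739725224 4642436017523565

√103 → a₀=10, period (6,1,2,1,1,9,1,1,2,1,6,20); ℓ=12 even so k=11
i=0: a=10 ⇒ p=10, q=1
…
i=2: a=1 ⇒ p=71, q=7
…
i=10: a=1 ⇒ p=33877, q=3338
i=11: a=6 ⇒ p=227528, q=22419
→ (227528, 22419).  Check: 227528²=51768990784, 103·22419²=51768990783, difference 1.
(227528+22419√103)^2 = 103537981567 + 10201900464√103
(227528+22419√103)^3 = 47115579739725224 + 4642436017523565√103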